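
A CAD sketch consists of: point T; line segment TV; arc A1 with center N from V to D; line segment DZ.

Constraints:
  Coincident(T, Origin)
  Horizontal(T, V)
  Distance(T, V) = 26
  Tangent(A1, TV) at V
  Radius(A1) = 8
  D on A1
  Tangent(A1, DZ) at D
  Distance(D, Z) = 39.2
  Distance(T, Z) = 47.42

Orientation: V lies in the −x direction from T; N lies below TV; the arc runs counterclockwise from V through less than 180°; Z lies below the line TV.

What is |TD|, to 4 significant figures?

35.02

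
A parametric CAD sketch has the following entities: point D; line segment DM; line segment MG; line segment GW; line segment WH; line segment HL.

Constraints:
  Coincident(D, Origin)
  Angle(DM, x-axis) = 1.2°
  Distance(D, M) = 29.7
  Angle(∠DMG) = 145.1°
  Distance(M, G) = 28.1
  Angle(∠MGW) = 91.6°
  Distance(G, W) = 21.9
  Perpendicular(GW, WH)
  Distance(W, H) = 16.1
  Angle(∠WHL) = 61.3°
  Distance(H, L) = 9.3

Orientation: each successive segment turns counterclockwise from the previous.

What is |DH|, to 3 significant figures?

37.4

D is at the origin; DM runs at 1.2° with length 29.7, so M = (29.7, 0.622). ∠DMG = 145.1° gives MG at 36.1° from the x-axis; with |MG| = 28.1, G = (52.4, 17.2). ∠MGW = 91.6° gives GW at 124° from the x-axis; with |GW| = 21.9, W = (40.0, 35.2). The perpendicularity gives WH at right angles to GW, so WH runs at -146°; with |WH| = 16.1, H = (26.7, 26.1). Then |DH| = |H − D| = 37.4.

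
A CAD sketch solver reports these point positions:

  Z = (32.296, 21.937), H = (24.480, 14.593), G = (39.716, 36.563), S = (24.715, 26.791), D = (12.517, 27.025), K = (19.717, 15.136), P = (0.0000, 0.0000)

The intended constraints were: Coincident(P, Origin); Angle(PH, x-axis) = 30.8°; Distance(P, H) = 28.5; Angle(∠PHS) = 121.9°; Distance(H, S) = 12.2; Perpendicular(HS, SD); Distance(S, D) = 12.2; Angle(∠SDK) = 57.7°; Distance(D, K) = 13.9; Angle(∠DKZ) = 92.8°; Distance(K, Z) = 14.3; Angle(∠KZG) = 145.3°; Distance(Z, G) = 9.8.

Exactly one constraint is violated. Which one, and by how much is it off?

Distance(Z, G) = 9.8 — off by 6.60.

P = (0.00, 0.00) ✓; PH at 30.80° ✓; |PH| = 28.50 ✓; ∠PHS = 121.9° ✓; |HS| = 12.20 ✓; ∠(HS, SD) = 90.00° ✓; |SD| = 12.20 ✓; ∠SDK = 57.70° ✓; |DK| = 13.90 ✓; ∠DKZ = 92.80° ✓; |KZ| = 14.30 ✓; ∠KZG = 145.3° ✓; |ZG| = 16.40 ✗.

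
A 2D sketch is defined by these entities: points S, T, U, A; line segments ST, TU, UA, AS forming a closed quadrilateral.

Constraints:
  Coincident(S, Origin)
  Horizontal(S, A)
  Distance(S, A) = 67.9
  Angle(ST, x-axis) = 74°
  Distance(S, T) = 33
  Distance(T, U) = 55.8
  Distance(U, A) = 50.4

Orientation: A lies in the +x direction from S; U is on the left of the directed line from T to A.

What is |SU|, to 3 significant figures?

79.5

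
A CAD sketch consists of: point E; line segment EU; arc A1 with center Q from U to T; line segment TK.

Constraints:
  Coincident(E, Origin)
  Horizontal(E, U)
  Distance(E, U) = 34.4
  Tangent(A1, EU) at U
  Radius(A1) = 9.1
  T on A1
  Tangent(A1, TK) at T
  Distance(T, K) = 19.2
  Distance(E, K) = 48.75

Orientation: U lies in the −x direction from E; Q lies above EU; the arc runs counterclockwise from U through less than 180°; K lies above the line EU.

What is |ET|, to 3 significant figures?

30.7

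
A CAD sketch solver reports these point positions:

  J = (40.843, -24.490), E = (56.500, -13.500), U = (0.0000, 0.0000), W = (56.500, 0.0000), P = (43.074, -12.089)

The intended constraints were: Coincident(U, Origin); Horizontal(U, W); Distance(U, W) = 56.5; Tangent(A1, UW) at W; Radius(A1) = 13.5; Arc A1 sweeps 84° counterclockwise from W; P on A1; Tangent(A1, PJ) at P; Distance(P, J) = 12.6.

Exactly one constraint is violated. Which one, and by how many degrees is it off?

Tangent(A1, PJ) at P — off by 4.20°.

U = (0.00, 0.00) ✓; U.y = 0.00, W.y = 0.00 ✓; |UW| = 56.50 ✓; ∠(EW, WU) = 90.00° ✓; |EW| = 13.50 ✓; bearing(E→P) − bearing(E→W) = 84.00° ✓; |EP| = 13.50 ✓; ∠(EP, PJ) = 94.20° ✗; |PJ| = 12.60 ✓.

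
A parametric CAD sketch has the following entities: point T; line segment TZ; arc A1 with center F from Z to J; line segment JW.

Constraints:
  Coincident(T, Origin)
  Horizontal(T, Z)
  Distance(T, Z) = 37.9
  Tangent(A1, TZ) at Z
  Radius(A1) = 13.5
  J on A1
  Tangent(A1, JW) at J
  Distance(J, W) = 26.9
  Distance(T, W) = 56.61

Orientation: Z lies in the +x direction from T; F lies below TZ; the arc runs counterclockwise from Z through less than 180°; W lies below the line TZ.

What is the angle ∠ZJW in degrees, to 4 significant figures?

123.3°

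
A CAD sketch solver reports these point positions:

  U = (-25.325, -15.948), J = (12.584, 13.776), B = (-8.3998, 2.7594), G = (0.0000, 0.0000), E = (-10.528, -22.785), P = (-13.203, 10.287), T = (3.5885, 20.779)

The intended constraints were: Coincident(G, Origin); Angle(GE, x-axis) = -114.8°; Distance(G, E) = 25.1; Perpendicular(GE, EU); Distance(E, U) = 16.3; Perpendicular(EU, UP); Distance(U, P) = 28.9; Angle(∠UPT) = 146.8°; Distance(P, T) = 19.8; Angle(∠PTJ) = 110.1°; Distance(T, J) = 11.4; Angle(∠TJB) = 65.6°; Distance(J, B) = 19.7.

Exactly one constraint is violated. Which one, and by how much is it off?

Distance(J, B) = 19.7 — off by 4.00.

G = (0.00, 0.00) ✓; GE at -114.8° ✓; |GE| = 25.10 ✓; ∠(GE, EU) = 90.00° ✓; |EU| = 16.30 ✓; ∠(EU, UP) = 90.00° ✓; |UP| = 28.90 ✓; ∠UPT = 146.8° ✓; |PT| = 19.80 ✓; ∠PTJ = 110.1° ✓; |TJ| = 11.40 ✓; ∠TJB = 65.60° ✓; |JB| = 23.70 ✗.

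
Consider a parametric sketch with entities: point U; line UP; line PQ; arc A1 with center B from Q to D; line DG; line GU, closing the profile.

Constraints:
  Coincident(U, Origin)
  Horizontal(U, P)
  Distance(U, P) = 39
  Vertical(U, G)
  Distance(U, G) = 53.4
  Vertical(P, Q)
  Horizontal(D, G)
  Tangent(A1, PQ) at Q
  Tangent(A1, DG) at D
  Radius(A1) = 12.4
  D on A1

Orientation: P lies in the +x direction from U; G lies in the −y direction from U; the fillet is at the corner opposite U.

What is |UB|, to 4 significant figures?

48.87

UG is vertical with |UG| = 53.4 and G on the −y side, so G = (0.000, -53.40). The virtual corner opposite U is at (39.00, -53.40). A1 meets PQ tangentially, so BQ is at right angles to PQ and since A1 is tangent to DG there, BD ⟂ DG, with radius 12.4, so the center B sits 12.4 in from both sides at B = (26.60, -41.00). Then |UB| = |B − U| = 48.87.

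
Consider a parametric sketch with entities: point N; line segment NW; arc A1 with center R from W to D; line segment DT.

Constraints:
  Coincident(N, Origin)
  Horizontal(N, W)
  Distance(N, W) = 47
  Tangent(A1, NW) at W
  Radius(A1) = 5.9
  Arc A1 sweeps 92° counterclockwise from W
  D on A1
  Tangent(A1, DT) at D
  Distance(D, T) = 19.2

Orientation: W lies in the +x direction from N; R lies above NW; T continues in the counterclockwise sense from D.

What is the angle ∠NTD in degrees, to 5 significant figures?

66.158°

N is at the origin; N and W share the same y with |NW| = 47.0 and W on the +x side, so W = (47.000, 0.0000). Since A1 is tangent to NW there, RW ⟂ NW, so R = W + (0, 5.9) = (47.000, 5.9000). On A1, W sits at bearing -90° from R; a 92° counterclockwise sweep puts D at bearing 2°, so D = R + 5.9·(cos 2°, sin 2°) = (52.896, 6.1059). The tangent condition forces RD to be normal to DT, so DT runs along (−sin 2°, cos 2°); with |DT| = 19.2, T = (52.226, 25.294). Then cos ∠NTD = TN·TD / (|TN||TD|), giving 66.158°.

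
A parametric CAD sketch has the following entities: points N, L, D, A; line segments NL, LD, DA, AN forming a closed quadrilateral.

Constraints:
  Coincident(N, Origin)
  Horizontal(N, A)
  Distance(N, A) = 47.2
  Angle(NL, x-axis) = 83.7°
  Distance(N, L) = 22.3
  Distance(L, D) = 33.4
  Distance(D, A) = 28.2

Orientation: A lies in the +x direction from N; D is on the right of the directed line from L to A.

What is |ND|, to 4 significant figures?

20.75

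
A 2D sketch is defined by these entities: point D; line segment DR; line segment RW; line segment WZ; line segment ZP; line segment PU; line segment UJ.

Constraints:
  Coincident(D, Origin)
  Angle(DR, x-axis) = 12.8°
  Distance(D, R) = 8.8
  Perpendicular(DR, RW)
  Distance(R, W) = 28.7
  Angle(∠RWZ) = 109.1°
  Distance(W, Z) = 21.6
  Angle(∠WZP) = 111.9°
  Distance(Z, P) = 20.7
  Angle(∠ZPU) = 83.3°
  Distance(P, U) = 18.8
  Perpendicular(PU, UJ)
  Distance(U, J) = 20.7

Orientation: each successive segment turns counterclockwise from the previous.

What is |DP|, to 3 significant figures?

32.3

D is at the origin; DR runs at 12.8° with length 8.8, so R = (8.58, 1.95). DR is perpendicular to RW, so RW runs at 103°; with |RW| = 28.7, W = (2.22, 29.9). ∠RWZ = 109.1° gives WZ at 174° from the x-axis; with |WZ| = 21.6, Z = (-19.2, 32.3). ∠WZP = 111.9° gives ZP at -118° from the x-axis; with |ZP| = 20.7, P = (-29.0, 14.1). Then |DP| = |P − D| = 32.3.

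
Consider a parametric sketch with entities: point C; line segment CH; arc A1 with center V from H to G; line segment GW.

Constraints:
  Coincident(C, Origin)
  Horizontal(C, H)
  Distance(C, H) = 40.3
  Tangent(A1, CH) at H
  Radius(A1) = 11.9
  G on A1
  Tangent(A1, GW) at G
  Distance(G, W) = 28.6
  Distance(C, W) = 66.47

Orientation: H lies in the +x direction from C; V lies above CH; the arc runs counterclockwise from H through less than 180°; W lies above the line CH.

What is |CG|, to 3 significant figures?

53.5

C is at the origin; CH is horizontal with |CH| = 40.3 and H on the +x side, so H = (40.3, 0.00). A1 meets CH tangentially, so VH is at right angles to CH, so V = H + (0, 11.9) = (40.3, 11.9). Since VG ⟂ GW (tangency), |VW| = √(11.9² + 28.6²) = 31.0 regardless of where G sits on A1. So W lies on both circle(C, 66.47) and circle(V, 31.0); the above-CH intersection is W = (53.0, 40.2). G is the foot of the tangent from W: G = (52.2, 11.6).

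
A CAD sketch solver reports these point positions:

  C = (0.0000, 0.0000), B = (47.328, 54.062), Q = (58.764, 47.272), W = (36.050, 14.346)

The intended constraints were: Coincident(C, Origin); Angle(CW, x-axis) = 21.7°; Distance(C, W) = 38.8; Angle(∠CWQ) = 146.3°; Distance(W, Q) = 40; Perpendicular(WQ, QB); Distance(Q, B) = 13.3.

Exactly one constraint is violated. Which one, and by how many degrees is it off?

Perpendicular(WQ, QB) — off by 3.90°.

C = (0.00, 0.00) ✓; CW at 21.70° ✓; |CW| = 38.80 ✓; ∠CWQ = 146.3° ✓; |WQ| = 40.00 ✓; ∠(WQ, QB) = 93.90° ✗; |QB| = 13.30 ✓.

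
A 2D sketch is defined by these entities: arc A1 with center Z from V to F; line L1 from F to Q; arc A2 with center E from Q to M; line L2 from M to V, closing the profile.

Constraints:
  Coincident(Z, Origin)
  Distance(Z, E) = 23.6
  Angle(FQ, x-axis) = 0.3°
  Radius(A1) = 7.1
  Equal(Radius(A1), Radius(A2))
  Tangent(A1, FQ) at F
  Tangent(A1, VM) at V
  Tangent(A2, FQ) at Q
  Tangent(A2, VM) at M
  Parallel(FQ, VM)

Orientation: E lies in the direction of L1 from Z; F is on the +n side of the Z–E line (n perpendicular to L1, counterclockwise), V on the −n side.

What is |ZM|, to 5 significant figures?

24.645

Tangency of A1 to both parallel lines with radius 7.1 puts F and V at Z ± 7.1·n: F = (-0.037175, 7.0999), V = (0.037175, -7.0999). Equal radii place Q and M the same way about E: Q = E + 7.1·n = (23.563, 7.2235), M = E − 7.1·n = (23.637, -6.9763). Then |ZM| = |M − Z| = 24.645.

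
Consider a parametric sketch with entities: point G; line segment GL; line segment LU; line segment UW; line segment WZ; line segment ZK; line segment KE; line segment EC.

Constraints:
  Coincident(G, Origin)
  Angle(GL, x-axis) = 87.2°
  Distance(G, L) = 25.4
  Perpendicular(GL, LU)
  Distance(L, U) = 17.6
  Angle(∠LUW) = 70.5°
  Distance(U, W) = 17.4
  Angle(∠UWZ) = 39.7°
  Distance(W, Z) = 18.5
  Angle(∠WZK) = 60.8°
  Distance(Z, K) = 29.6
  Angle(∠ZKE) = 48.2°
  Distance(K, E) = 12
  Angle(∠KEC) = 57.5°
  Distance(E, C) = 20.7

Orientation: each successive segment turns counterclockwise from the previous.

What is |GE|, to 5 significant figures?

29.021

G is at the origin; GL runs at 87.2° with length 25.4, so L = (1.2408, 25.370). The perpendicularity gives LU at right angles to GL, so LU runs at 177.20°; with |LU| = 17.6, U = (-16.338, 26.229). ∠LUW = 70.5° gives UW at -73.300° from the x-axis; with |UW| = 17.4, W = (-11.338, 9.5633). ∠UWZ = 39.7° gives WZ at 67.000° from the x-axis; with |WZ| = 18.5, Z = (-4.1096, 26.593). ∠WZK = 60.8° gives ZK at -173.80° from the x-axis; with |ZK| = 29.6, K = (-33.536, 23.396). ∠ZKE = 48.2° gives KE at -42.000° from the x-axis; with |KE| = 12.0, E = (-24.619, 15.366). Then |GE| = |E − G| = 29.021.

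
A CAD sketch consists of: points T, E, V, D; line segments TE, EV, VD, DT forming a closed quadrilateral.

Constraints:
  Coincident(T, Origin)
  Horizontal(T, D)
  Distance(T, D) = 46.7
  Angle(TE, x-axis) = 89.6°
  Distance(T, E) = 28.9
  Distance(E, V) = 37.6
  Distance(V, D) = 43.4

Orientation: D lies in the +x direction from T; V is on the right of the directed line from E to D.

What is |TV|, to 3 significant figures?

9.45

Checks: |EV| = 37.60 ✓; |VD| = 43.40 ✓.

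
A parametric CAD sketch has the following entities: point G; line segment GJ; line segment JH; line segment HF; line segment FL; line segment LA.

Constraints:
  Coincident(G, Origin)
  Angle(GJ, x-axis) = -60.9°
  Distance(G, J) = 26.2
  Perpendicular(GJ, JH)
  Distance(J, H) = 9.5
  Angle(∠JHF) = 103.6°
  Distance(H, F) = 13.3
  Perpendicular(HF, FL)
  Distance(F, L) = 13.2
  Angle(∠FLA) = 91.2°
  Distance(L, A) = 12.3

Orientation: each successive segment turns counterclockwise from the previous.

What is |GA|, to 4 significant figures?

22.31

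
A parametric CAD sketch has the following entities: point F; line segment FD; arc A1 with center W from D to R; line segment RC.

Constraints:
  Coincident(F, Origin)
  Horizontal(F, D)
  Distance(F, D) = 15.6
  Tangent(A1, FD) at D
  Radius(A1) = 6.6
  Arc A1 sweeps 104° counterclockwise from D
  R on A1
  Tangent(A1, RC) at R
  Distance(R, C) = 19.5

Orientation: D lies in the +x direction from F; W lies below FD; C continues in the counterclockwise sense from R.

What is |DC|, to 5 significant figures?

27.170

F is at the origin; F and D share the same y with |FD| = 15.6 and D on the +x side, so D = (15.600, 0.0000). Since A1 is tangent to FD there, WD ⟂ FD, so W = D + (0, -6.6) = (15.600, -6.6000). On A1, D sits at bearing 90° from W; a 104° counterclockwise sweep puts R at bearing 194°, so R = W + 6.6·(cos 194°, sin 194°) = (9.1960, -8.1967). A1 meets RC tangentially, so WR is at right angles to RC, so RC runs along (−sin 194°, cos 194°); with |RC| = 19.5, C = (13.914, -27.117). Then |DC| = |C − D| = 27.170.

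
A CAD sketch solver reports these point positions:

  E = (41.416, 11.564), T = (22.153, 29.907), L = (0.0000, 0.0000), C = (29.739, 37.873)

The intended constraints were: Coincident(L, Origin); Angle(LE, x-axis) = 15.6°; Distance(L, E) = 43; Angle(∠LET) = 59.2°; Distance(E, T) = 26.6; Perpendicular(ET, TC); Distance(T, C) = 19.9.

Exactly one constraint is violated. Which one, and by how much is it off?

Distance(T, C) = 19.9 — off by 8.90.

L = (0.00, 0.00) ✓; LE at 15.60° ✓; |LE| = 43.00 ✓; ∠LET = 59.20° ✓; |ET| = 26.60 ✓; ∠(ET, TC) = 90.00° ✓; |TC| = 11.00 ✗.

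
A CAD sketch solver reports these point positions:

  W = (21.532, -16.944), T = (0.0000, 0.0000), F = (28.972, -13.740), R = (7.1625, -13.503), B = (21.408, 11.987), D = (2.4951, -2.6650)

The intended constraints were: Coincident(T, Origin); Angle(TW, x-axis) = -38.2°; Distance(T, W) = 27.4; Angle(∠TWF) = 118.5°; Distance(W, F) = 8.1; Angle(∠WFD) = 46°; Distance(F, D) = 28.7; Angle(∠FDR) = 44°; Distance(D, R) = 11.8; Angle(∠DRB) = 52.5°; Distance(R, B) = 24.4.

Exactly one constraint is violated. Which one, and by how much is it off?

Distance(R, B) = 24.4 — off by 4.80.

T = (0.00, 0.00) ✓; TW at -38.20° ✓; |TW| = 27.40 ✓; ∠TWF = 118.5° ✓; |WF| = 8.101 ✓; ∠WFD = 46.00° ✓; |FD| = 28.70 ✓; ∠FDR = 44.00° ✓; |DR| = 11.80 ✓; ∠DRB = 52.50° ✓; |RB| = 29.20 ✗.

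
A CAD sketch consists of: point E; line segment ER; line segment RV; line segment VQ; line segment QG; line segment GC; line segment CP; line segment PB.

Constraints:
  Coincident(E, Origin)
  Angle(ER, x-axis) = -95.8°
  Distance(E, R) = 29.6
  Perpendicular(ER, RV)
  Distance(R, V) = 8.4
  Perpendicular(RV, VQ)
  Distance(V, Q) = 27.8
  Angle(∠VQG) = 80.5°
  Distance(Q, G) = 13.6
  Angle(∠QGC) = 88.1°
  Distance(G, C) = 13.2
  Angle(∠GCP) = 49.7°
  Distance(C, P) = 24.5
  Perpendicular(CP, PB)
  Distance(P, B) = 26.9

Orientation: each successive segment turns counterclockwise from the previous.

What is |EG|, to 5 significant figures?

6.4416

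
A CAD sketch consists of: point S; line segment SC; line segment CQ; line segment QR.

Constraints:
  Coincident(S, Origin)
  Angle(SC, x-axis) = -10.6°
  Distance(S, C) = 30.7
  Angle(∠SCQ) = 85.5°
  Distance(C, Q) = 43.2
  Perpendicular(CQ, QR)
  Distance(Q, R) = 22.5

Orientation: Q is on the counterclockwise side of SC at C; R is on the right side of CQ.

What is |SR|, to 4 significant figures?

66.96

S is at the origin; SC runs at -10.6° with length 30.7, so C = 30.7·(cos -10.6°, sin -10.6°) = (30.18, -5.647). ∠SCQ = 85.5°, so CQ runs at -10.6° + (180° − 85.5°) = 83.90° from the x-axis; with |CQ| = 43.2, Q = C + 43.2·(cos 83.90°, sin 83.90°) = (34.77, 37.31). The perpendicularity gives QR at right angles to CQ; with |QR| = 22.5 on the right of CQ, R = Q + 22.5·(0.9943, -0.1063) = (57.14, 34.92). Then |SR| = |R − S| = 66.96.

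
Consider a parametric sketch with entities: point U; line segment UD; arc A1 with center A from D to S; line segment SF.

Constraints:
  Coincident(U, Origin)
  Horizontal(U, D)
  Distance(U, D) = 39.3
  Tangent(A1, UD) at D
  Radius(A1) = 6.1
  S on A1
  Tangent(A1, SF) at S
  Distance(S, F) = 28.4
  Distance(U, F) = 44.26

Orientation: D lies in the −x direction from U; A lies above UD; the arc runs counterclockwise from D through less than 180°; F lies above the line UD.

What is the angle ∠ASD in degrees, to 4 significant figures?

49.17°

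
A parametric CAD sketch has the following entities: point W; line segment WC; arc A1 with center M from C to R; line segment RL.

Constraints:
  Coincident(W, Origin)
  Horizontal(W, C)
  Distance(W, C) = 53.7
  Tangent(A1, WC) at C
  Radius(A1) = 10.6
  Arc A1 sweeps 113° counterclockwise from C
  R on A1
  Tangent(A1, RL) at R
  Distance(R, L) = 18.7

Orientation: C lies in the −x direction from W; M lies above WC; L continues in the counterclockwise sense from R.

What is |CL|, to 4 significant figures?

32.05

W is at the origin; WC is horizontal with |WC| = 53.7 and C on the −x side, so C = (-53.70, 0.000). The tangent condition forces MC to be normal to WC, so M = C + (0, 10.6) = (-53.70, 10.60). On A1, C sits at bearing -90° from M; a 113° counterclockwise sweep puts R at bearing 23°, so R = M + 10.6·(cos 23°, sin 23°) = (-43.94, 14.74). The tangent condition forces MR to be normal to RL, so RL runs along (−sin 23°, cos 23°); with |RL| = 18.7, L = (-51.25, 31.96). Then |CL| = |L − C| = 32.05.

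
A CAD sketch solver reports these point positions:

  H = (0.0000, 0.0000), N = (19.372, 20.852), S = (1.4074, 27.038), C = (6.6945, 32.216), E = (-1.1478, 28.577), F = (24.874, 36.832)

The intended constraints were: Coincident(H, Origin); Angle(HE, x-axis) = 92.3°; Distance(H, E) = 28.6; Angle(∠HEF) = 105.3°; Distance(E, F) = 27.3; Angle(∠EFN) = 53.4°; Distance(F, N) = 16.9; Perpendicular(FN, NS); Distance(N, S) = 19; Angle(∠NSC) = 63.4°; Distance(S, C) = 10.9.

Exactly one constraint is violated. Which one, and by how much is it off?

Distance(S, C) = 10.9 — off by 3.50.

H = (0.00, 0.00) ✓; HE at 92.30° ✓; |HE| = 28.60 ✓; ∠HEF = 105.3° ✓; |EF| = 27.30 ✓; ∠EFN = 53.40° ✓; |FN| = 16.90 ✓; ∠(FN, NS) = 90.00° ✓; |NS| = 19.00 ✓; ∠NSC = 63.40° ✓; |SC| = 7.400 ✗.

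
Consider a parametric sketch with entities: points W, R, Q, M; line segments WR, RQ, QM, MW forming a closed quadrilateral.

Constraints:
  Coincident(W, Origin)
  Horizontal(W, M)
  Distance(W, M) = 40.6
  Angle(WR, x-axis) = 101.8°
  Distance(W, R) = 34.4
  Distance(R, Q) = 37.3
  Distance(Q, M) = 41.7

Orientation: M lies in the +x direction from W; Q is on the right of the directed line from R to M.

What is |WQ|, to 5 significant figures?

3.2830

W is at the origin; WM is horizontal with |WM| = 40.6 and M in +x, so M = (40.6, 0). WR runs at 101.8° with |WR| = 34.4, so R = (-7.0347, 33.673). Q is determined by |RQ| = 37.3 and |QM| = 41.7 together: it lies at the intersection of circle(R, 37.3) and circle(M, 41.7). With |RM| = 58.335, the foot of the radical line on RM is 26.188 from R and the perpendicular offset is √(37.3² − 26.188²) = 26.561. Taking the right-of-RM solution: Q = (-0.98217, -3.1326).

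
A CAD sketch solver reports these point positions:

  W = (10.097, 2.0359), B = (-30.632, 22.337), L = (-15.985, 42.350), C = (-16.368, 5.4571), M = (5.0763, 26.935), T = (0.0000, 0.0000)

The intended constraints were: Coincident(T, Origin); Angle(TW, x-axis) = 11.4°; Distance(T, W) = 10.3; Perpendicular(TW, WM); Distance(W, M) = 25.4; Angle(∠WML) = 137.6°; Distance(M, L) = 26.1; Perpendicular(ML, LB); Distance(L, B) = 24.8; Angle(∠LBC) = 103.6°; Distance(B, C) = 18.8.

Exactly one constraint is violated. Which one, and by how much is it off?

Distance(B, C) = 18.8 — off by 3.30.

T = (0.00, 0.00) ✓; TW at 11.40° ✓; |TW| = 10.30 ✓; ∠(TW, WM) = 90.00° ✓; |WM| = 25.40 ✓; ∠WML = 137.6° ✓; |ML| = 26.10 ✓; ∠(ML, LB) = 90.00° ✓; |LB| = 24.80 ✓; ∠LBC = 103.6° ✓; |BC| = 22.10 ✗.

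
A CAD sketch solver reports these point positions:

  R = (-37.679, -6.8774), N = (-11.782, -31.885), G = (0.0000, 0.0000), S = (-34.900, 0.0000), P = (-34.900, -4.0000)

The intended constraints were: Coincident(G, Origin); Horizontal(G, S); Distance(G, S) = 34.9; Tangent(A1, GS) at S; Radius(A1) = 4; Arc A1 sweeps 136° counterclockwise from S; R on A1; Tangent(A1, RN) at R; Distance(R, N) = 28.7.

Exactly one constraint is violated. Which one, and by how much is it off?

Distance(R, N) = 28.7 — off by 7.30.

G = (0.00, 0.00) ✓; G.y = 0.00, S.y = 0.00 ✓; |GS| = 34.90 ✓; ∠(PS, SG) = 90.00° ✓; |PS| = 4.000 ✓; bearing(P→R) − bearing(P→S) = 136.0° ✓; |PR| = 4.000 ✓; ∠(PR, RN) = 90.00° ✓; |RN| = 36.00 ✗.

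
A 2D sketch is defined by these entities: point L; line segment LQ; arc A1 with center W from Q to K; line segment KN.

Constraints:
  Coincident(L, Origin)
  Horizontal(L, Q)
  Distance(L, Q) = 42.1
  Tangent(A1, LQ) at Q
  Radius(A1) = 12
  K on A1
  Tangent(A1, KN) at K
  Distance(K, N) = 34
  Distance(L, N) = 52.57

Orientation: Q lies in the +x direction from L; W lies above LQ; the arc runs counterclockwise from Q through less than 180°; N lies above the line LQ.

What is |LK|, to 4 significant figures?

54.69

Checks: |WK| = 12.00 ✓; ∠(WK, KN) = 90.00° ✓; |KN| = 34.00 ✓; |LN| = 52.57 ✓.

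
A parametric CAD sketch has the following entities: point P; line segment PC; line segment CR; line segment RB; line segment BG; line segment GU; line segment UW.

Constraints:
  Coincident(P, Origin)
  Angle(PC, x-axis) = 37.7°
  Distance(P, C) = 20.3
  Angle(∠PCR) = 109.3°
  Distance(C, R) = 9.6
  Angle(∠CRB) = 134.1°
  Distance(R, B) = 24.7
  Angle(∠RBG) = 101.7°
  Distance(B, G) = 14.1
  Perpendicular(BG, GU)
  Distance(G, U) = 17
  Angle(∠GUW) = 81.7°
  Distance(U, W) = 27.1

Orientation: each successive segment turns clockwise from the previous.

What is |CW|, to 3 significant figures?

23.1

P is at the origin; PC runs at 37.7° with length 20.3, so C = (16.1, 12.4). ∠PCR = 109.3° gives CR at -33.0° from the x-axis; with |CR| = 9.6, R = (24.1, 7.19). ∠CRB = 134.1° gives RB at -78.9° from the x-axis; with |RB| = 24.7, B = (28.9, -17.1). ∠RBG = 101.7° gives BG at -157° from the x-axis; with |BG| = 14.1, G = (15.9, -22.5). BG is perpendicular to GU, so GU runs at 113°; with |GU| = 17.0, U = (9.28, -6.84). ∠GUW = 81.7° gives UW at 14.5° from the x-axis; with |UW| = 27.1, W = (35.5, -0.0595). Then |CW| = |W − C| = 23.1.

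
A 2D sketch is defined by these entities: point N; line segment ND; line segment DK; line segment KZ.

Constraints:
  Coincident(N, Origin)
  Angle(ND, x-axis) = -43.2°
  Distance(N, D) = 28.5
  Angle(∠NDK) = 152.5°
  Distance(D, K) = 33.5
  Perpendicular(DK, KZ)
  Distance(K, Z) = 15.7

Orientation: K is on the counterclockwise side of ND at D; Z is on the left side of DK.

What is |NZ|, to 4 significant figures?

58.83

N is at the origin; ND runs at -43.2° with length 28.5, so D = 28.5·(cos -43.2°, sin -43.2°) = (20.78, -19.51). ∠NDK = 152.5°, so DK runs at -43.2° + (180° − 152.5°) = -15.70° from the x-axis; with |DK| = 33.5, K = D + 33.5·(cos -15.70°, sin -15.70°) = (53.03, -28.57). The perpendicularity gives KZ at right angles to DK; with |KZ| = 15.7 on the left of DK, Z = K + 15.7·(0.2706, 0.9627) = (57.27, -13.46). Then |NZ| = |Z − N| = 58.83.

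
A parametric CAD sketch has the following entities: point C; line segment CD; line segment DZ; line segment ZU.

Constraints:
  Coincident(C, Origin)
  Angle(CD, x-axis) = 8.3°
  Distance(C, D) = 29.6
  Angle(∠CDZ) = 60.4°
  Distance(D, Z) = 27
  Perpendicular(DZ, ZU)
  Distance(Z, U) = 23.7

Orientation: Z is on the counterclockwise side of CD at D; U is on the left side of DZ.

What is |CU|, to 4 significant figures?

12.55

C is at the origin; CD runs at 8.3° with length 29.6, so D = 29.6·(cos 8.3°, sin 8.3°) = (29.29, 4.273). ∠CDZ = 60.4°, so DZ runs at 8.3° + (180° − 60.4°) = 127.9° from the x-axis; with |DZ| = 27.0, Z = D + 27.0·(cos 127.9°, sin 127.9°) = (12.70, 25.58). The perpendicularity gives ZU at right angles to DZ; with |ZU| = 23.7 on the left of DZ, U = Z + 23.7·(-0.7891, -0.6143) = (-5.997, 11.02). Then |CU| = |U − C| = 12.55.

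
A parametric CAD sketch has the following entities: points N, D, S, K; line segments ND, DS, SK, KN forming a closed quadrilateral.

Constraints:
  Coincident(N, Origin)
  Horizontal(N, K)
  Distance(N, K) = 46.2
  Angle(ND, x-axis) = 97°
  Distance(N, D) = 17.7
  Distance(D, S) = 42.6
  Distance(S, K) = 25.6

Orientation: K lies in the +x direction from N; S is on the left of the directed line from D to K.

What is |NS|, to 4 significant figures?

46.91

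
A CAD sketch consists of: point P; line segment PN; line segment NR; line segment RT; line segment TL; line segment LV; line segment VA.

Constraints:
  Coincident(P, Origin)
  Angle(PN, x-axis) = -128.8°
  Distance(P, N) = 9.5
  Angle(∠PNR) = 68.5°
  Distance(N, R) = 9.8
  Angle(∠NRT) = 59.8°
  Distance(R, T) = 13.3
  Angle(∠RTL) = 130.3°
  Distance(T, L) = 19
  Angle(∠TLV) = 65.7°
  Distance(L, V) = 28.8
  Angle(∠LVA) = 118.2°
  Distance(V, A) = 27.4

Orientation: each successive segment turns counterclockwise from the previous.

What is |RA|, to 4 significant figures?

21.38

∠TLV = 65.7° gives LV at -93.10° from the x-axis; with |LV| = 28.8, V = (-17.99, -17.37). ∠LVA = 118.2° gives VA at -31.30° from the x-axis; with |VA| = 27.4, A = (5.421, -31.60). Then |RA| = |A − R| = 21.38.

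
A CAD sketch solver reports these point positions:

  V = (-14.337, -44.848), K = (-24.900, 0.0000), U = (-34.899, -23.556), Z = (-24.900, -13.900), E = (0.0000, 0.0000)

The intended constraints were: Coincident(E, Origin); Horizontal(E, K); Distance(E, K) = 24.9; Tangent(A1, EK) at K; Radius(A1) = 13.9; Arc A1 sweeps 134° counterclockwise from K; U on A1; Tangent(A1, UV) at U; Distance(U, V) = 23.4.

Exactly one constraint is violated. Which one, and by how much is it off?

Distance(U, V) = 23.4 — off by 6.20.

E = (0.00, 0.00) ✓; E.y = 0.00, K.y = 0.00 ✓; |EK| = 24.90 ✓; ∠(ZK, KE) = 90.00° ✓; |ZK| = 13.90 ✓; bearing(Z→U) − bearing(Z→K) = 134.0° ✓; |ZU| = 13.90 ✓; ∠(ZU, UV) = 90.00° ✓; |UV| = 29.60 ✗.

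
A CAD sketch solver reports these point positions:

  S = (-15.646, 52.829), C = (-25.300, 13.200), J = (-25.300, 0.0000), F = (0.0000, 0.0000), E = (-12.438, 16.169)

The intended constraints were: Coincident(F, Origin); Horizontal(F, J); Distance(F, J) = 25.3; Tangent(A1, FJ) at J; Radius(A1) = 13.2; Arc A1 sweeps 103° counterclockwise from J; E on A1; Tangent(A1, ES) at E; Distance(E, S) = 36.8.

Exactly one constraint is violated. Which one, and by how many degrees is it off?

Tangent(A1, ES) at E — off by 8.00°.

F = (0.00, 0.00) ✓; F.y = 0.00, J.y = 0.00 ✓; |FJ| = 25.30 ✓; ∠(CJ, JF) = 90.00° ✓; |CJ| = 13.20 ✓; bearing(C→E) − bearing(C→J) = 103.0° ✓; |CE| = 13.20 ✓; ∠(CE, ES) = 98.00° ✗; |ES| = 36.80 ✓.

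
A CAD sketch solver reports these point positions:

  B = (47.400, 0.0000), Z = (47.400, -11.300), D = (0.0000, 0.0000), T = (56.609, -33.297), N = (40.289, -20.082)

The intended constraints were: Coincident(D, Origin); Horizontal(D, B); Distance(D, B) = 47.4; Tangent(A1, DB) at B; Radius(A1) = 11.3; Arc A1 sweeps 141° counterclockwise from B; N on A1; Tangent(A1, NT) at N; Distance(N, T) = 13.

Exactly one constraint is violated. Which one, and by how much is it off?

Distance(N, T) = 13 — off by 8.00.

D = (0.00, 0.00) ✓; D.y = 0.00, B.y = 0.00 ✓; |DB| = 47.40 ✓; ∠(ZB, BD) = 90.00° ✓; |ZB| = 11.30 ✓; bearing(Z→N) − bearing(Z→B) = 141.0° ✓; |ZN| = 11.30 ✓; ∠(ZN, NT) = 90.00° ✓; |NT| = 21.00 ✗.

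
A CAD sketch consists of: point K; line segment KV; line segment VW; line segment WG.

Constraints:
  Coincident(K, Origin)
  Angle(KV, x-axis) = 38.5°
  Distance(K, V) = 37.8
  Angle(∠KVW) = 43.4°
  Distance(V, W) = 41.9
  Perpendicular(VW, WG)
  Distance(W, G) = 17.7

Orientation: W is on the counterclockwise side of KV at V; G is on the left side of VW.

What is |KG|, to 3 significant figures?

16.6

K is at the origin; KV runs at 38.5° with length 37.8, so V = 37.8·(cos 38.5°, sin 38.5°) = (29.6, 23.5). ∠KVW = 43.4°, so VW runs at 38.5° + (180° − 43.4°) = 175° from the x-axis; with |VW| = 41.9, W = V + 41.9·(cos 175°, sin 175°) = (-12.2, 27.1). VW ⟂ WG; with |WG| = 17.7 on the left of VW, G = W + 17.7·(-0.0854, -0.996) = (-13.7, 9.47). Then |KG| = |G − K| = 16.6.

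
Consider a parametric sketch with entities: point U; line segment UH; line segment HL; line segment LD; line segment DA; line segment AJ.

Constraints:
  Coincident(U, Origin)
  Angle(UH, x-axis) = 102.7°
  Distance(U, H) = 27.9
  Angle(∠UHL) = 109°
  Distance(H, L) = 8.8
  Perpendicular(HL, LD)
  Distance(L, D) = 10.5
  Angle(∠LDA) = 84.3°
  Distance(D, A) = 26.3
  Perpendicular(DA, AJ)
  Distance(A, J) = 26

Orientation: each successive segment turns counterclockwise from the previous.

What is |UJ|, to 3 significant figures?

44.7

U is at the origin; UH runs at 102.7° with length 27.9, so H = (-6.13, 27.2). ∠UHL = 109.0° gives HL at 174° from the x-axis; with |HL| = 8.8, L = (-14.9, 28.2). HL ⟂ LD, so LD runs at -96.3°; with |LD| = 10.5, D = (-16.0, 17.7). ∠LDA = 84.3° gives DA at -0.600° from the x-axis; with |DA| = 26.3, A = (10.3, 17.5). DA is perpendicular to AJ, so AJ runs at 89.4°; with |AJ| = 26.0, J = (10.5, 43.5). Then |UJ| = |J − U| = 44.7.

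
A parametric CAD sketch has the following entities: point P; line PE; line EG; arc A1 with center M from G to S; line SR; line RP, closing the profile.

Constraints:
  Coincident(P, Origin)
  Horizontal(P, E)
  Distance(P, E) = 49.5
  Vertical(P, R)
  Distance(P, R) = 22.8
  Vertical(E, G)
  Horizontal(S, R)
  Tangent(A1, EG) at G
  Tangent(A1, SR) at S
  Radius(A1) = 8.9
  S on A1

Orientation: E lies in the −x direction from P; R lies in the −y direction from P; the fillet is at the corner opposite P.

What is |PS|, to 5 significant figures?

46.564

P is at the origin; P and E share the same y with |PE| = 49.5 and E on the −x side, so E = (-49.500, 0.0000). P and R share the same x with |PR| = 22.8 and R on the −y side, so R = (0.0000, -22.800). The virtual corner opposite P is at (-49.500, -22.800). A1 meets EG tangentially, so MG is at right angles to EG and the tangent condition forces MS to be normal to SR, with radius 8.9, so the center M sits 8.9 in from both sides at M = (-40.600, -13.900). That places the tangent points at G = (-49.500, -13.900) on EG and S = (-40.600, -22.800) on SR. Then |PS| = |S − P| = 46.564.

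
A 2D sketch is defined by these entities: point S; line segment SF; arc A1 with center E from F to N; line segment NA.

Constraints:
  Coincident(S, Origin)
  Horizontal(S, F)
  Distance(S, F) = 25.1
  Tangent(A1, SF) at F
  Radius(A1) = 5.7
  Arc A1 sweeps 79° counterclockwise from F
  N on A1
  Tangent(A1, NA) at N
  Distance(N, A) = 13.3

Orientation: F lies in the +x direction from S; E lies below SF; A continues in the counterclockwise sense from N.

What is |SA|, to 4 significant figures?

24.50

S is at the origin; S and F share the same y with |SF| = 25.1 and F on the +x side, so F = (25.10, 0.000). Tangency of A1 to SF means the radius EF is perpendicular to SF, so E = F + (0, -5.7) = (25.10, -5.700). On A1, F sits at bearing 90° from E; a 79° counterclockwise sweep puts N at bearing 169°, so N = E + 5.7·(cos 169°, sin 169°) = (19.50, -4.612). The tangent condition forces EN to be normal to NA, so NA runs along (−sin 169°, cos 169°); with |NA| = 13.3, A = (16.97, -17.67). Then |SA| = |A − S| = 24.50.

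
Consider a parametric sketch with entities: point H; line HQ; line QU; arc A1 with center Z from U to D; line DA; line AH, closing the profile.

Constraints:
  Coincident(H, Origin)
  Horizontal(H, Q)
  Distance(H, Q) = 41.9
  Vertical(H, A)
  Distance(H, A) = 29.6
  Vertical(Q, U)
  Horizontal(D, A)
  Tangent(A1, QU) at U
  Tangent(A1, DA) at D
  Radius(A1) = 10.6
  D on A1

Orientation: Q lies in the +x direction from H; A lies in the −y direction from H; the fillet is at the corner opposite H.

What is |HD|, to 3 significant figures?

43.1

H is at the origin; H and Q share the same y with |HQ| = 41.9 and Q on the +x side, so Q = (41.9, 0.00). H and A share the same x with |HA| = 29.6 and A on the −y side, so A = (0.00, -29.6). The virtual corner opposite H is at (41.9, -29.6). Tangency of A1 to QU means the radius ZU is perpendicular to QU and tangency of A1 to DA means the radius ZD is perpendicular to DA, with radius 10.6, so the center Z sits 10.6 in from both sides at Z = (31.3, -19.0). That places the tangent points at U = (41.9, -19.0) on QU and D = (31.3, -29.6) on DA. Then |HD| = |D − H| = 43.1.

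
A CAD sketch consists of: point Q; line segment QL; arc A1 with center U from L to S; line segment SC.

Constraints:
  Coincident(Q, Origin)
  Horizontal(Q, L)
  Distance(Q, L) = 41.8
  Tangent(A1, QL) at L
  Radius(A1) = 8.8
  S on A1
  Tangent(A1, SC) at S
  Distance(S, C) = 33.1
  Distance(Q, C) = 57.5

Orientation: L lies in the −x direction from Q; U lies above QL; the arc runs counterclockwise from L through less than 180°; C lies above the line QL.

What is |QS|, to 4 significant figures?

34.64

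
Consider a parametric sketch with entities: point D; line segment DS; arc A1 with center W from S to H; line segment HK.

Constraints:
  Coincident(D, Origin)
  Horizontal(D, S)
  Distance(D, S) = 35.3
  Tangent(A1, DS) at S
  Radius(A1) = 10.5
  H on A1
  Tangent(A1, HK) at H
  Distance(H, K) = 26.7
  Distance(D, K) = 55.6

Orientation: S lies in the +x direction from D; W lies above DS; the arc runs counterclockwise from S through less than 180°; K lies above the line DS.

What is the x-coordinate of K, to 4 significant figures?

39.79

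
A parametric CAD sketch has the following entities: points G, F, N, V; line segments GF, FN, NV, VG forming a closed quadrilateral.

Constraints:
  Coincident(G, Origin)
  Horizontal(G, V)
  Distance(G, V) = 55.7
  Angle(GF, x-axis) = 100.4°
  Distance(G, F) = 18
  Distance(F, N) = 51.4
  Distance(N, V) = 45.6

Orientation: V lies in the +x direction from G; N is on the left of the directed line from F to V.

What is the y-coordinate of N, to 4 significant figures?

43.28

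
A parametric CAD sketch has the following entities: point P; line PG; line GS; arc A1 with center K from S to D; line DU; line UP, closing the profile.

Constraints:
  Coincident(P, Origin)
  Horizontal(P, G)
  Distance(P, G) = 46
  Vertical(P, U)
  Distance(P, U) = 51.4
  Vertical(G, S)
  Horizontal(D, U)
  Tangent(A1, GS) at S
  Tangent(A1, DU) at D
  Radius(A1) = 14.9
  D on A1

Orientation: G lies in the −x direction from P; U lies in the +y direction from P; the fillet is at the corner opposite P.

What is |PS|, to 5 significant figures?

58.722

P is at the origin; P and G share the same y with |PG| = 46.0 and G on the −x side, so G = (-46.000, 0.0000). P and U share the same x with |PU| = 51.4 and U on the +y side, so U = (0.0000, 51.400). The virtual corner opposite P is at (-46.000, 51.400). A1 meets GS tangentially, so KS is at right angles to GS and tangency of A1 to DU means the radius KD is perpendicular to DU, with radius 14.9, so the center K sits 14.9 in from both sides at K = (-31.100, 36.500). That places the tangent points at S = (-46.000, 36.500) on GS and D = (-31.100, 51.400) on DU. Then |PS| = |S − P| = 58.722.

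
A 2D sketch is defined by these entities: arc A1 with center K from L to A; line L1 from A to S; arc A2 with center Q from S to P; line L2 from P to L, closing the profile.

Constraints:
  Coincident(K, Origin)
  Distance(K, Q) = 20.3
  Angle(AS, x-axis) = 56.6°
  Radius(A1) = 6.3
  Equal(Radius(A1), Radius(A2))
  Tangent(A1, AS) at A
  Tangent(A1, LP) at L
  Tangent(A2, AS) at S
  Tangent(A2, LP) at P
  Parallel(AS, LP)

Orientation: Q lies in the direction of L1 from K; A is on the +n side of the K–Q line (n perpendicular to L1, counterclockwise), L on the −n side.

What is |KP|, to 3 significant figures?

21.3

The slot axis is L1's direction at 56.6°, so u = (cos 56.6°, sin 56.6°) = (0.550, 0.835) and n = (−sin 56.6°, cos 56.6°) = (-0.835, 0.550). K is at the origin and Q lies 20.3 along u from K, so Q = 20.3·u = (11.2, 16.9). Tangency of A1 to both parallel lines with radius 6.3 puts A and L at K ± 6.3·n: A = (-5.26, 3.47), L = (5.26, -3.47). Equal radii place S and P the same way about Q: S = Q + 6.3·n = (5.92, 20.4), P = Q − 6.3·n = (16.4, 13.5). Then |KP| = |P − K| = 21.3.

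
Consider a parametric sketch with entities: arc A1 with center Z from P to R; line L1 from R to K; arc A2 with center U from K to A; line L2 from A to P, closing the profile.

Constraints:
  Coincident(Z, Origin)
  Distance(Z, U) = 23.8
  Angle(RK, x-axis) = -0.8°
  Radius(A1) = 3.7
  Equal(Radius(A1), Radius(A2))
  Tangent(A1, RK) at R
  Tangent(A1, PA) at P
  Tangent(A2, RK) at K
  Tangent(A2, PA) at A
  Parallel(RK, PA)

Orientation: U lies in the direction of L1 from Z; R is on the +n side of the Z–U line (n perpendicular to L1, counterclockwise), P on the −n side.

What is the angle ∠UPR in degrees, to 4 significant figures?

81.16°

The slot axis is L1's direction at -0.8°, so u = (cos -0.8°, sin -0.8°) = (0.9999, -0.01396) and n = (−sin -0.8°, cos -0.8°) = (0.01396, 0.9999). Z is at the origin and U lies 23.8 along u from Z, so U = 23.8·u = (23.80, -0.3323). Tangency of A1 to both parallel lines with radius 3.7 puts R and P at Z ± 3.7·n: R = (0.05166, 3.700), P = (-0.05166, -3.700). Then cos ∠UPR = PU·PR / (|PU||PR|), giving 81.16°.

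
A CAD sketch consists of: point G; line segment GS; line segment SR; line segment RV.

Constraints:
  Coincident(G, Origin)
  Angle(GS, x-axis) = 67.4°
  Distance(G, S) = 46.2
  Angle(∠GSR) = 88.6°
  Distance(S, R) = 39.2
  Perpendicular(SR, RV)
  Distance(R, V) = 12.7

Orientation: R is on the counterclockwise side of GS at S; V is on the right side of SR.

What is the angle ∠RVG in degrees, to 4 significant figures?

32.88°

G is at the origin; GS runs at 67.4° with length 46.2, so S = 46.2·(cos 67.4°, sin 67.4°) = (17.75, 42.65). ∠GSR = 88.6°, so SR runs at 67.4° + (180° − 88.6°) = 158.8° from the x-axis; with |SR| = 39.2, R = S + 39.2·(cos 158.8°, sin 158.8°) = (-18.79, 56.83). The perpendicularity gives RV at right angles to SR; with |RV| = 12.7 on the right of SR, V = R + 12.7·(0.3616, 0.9323) = (-14.20, 68.67). Then cos ∠RVG = VR·VG / (|VR||VG|), giving 32.88°.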